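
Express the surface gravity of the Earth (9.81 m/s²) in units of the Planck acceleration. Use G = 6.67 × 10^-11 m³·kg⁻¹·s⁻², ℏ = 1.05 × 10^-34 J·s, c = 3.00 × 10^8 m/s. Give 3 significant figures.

Planck acceleration: a_P = √(c⁷/(ℏG)) = 5.59 × 10^51 m/s².
9.81 / 5.59 × 10^51 = 1.76 × 10^-51

1.76 × 10^-51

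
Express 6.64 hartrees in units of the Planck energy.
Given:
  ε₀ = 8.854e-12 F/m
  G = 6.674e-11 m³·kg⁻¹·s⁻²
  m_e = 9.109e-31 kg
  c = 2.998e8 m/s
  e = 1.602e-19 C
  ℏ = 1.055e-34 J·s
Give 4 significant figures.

hartree: E_h = m_e e⁴/(4πε₀ℏ)² = 4.354e-18 J
Planck energy: E_P = √(ℏc⁵/G) = 1.957e9 J
6.64 × 4.354e-18 / 1.957e9 = 1.478e-26

1.478e-26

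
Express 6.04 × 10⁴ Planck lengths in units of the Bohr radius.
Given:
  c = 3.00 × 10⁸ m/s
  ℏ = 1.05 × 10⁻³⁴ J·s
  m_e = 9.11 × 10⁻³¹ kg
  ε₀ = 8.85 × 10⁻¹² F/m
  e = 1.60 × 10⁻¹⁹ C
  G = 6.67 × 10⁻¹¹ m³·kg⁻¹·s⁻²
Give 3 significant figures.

1.85 × 10⁻²⁰

Planck length: ℓ_P = √(ℏG/c³) = 1.61 × 10⁻³⁵ m
Bohr radius: a₀ = 4πε₀ℏ²/(m_e e²) = 5.26 × 10⁻¹¹ m
6.04 × 10⁴ × 1.61 × 10⁻³⁵ / 5.26 × 10⁻¹¹ = 1.85 × 10⁻²⁰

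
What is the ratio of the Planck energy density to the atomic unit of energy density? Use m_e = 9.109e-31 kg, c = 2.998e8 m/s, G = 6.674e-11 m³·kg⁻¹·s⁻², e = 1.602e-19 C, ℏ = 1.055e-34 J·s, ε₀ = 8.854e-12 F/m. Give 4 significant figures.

1.581e100

Planck energy density: u_P = c⁷/(ℏG²) = 4.632e113 J/m³
atomic unit of energy density: u_au = E_h/a₀³ = m_e⁴e¹⁰/((4πε₀)⁵ℏ⁸) = 2.929e13 J/m³
ratio = 4.632e113 / 2.929e13 = 1.581e100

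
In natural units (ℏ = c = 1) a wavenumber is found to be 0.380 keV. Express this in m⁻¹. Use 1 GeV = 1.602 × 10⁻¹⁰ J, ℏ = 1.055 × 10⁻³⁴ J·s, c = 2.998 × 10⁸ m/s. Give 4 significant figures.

1.925 × 10⁹ m⁻¹

Inverse length is [E]/(ℏc).
1 GeV → 1/(ℏc) × (1 GeV in J) = 5.065 × 10¹⁵ m⁻¹.
Convert the energy scale: 0.380 keV = 3.80 × 10⁻⁷ GeV.
Result: 3.80 × 10⁻⁷ × 5.065 × 10¹⁵ = 1.925 × 10⁹ m⁻¹.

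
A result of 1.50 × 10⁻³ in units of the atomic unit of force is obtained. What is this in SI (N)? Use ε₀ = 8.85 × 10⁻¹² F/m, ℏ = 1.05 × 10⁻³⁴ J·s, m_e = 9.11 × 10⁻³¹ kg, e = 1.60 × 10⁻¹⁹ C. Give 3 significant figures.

1.25 × 10⁻¹⁰ N

One atomic unit of force: F_au = E_h/a₀ = m_e²e⁶/((4πε₀)³ℏ⁴) = 8.33 × 10⁻⁸ N.
1.50 × 10⁻³ × 8.33 × 10⁻⁸ N = 1.25 × 10⁻¹⁰ N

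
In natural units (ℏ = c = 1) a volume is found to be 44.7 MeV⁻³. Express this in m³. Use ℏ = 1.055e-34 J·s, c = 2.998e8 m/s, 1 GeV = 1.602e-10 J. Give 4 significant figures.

3.440e-37 m³

Volume is [L]³ = [E]⁻³·(ℏc)³.
1 GeV⁻³ → (ℏc)³ × (1 GeV in J)⁻³ = 7.696e-48 m³.
Convert the energy scale: 44.7 MeV⁻³ = 4.47e10 GeV⁻³.
Result: 4.47e10 × 7.696e-48 = 3.440e-37 m³.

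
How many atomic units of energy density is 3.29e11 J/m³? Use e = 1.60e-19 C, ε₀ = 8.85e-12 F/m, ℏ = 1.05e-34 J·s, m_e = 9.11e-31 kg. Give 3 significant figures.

atomic unit of energy density: u_au = E_h/a₀³ = m_e⁴e¹⁰/((4πε₀)⁵ℏ⁸) = 3.01e13 J/m³.
3.29e11 / 3.01e13 = 0.0109

0.0109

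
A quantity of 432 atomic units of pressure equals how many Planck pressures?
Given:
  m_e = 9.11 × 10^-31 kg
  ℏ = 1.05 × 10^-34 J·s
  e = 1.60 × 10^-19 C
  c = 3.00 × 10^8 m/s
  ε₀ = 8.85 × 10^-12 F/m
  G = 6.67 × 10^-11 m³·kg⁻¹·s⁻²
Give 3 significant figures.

atomic unit of pressure: P_au = E_h/a₀³ = m_e⁴e¹⁰/((4πε₀)⁵ℏ⁸) = 3.01 × 10^13 Pa
Planck pressure: p_P = c⁷/(ℏG²) = 4.68 × 10^113 Pa
432 × 3.01 × 10^13 / 4.68 × 10^113 = 2.78 × 10^-98

2.78 × 10^-98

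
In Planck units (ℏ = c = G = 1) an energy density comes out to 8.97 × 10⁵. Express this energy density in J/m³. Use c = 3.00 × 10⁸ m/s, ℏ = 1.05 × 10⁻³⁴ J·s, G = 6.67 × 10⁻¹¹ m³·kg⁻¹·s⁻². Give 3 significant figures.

4.20 × 10¹¹⁹ J/m³

One Planck energy density: u_P = c⁷/(ℏG²) = 4.68 × 10¹¹³ J/m³.
8.97 × 10⁵ × 4.68 × 10¹¹³ J/m³ = 4.20 × 10¹¹⁹ J/m³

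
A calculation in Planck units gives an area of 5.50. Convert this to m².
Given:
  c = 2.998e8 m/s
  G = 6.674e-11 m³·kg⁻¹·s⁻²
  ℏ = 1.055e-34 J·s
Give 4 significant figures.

One Planck area: A_P = ℏG/c³ = 2.613e-70 m².
5.50 × 2.613e-70 m² = 1.437e-69 m²

1.437e-69 m²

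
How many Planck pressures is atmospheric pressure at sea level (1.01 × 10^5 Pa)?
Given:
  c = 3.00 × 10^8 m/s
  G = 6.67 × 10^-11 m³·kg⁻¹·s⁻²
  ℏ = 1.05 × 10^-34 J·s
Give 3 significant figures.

2.16 × 10^-109

Planck pressure: p_P = c⁷/(ℏG²) = 4.68 × 10^113 Pa.
1.01 × 10^5 / 4.68 × 10^113 = 2.16 × 10^-109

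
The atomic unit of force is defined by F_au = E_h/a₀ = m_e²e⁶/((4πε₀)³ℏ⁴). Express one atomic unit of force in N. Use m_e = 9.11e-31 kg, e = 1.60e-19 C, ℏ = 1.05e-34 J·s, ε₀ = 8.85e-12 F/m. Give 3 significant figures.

F_au = E_h/a₀ = m_e²e⁶/((4πε₀)³ℏ⁴)
E_h = 4.38e-18 J
a₀ = 5.26e-11 m
E_h/a₀ = 8.33e-8 N

8.33e-8 N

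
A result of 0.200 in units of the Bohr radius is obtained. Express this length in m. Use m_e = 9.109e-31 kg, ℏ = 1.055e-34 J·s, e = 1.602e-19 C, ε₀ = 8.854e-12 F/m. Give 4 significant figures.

One Bohr radius: a₀ = 4πε₀ℏ²/(m_e e²) = 5.297e-11 m.
0.200 × 5.297e-11 m = 1.059e-11 m

1.059e-11 m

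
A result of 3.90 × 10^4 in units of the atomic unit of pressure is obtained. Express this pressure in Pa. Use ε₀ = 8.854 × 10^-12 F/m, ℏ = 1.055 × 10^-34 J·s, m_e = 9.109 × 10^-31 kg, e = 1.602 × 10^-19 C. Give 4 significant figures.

One atomic unit of pressure: P_au = E_h/a₀³ = m_e⁴e¹⁰/((4πε₀)⁵ℏ⁸) = 2.929 × 10^13 Pa.
3.90 × 10^4 × 2.929 × 10^13 Pa = 1.142 × 10^18 Pa

1.142 × 10^18 Pa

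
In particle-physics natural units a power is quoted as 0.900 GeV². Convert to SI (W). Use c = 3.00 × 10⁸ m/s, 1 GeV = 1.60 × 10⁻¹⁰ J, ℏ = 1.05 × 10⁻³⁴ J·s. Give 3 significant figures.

Power is [E]/[T] = [E]²/ℏ.
1 GeV² → 1/ℏ × (1 GeV in J)² = 2.44 × 10¹⁴ W.
Result: 0.900 × 2.44 × 10¹⁴ = 2.19 × 10¹⁴ W.

2.19 × 10¹⁴ W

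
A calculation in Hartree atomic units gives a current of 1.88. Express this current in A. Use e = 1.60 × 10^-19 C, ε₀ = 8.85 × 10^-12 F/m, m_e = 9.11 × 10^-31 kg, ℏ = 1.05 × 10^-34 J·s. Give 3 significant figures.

One atomic unit of electric current: I_au = e E_h/ℏ = m_e e⁵/((4πε₀)²ℏ³) = 6.67 × 10^-3 A.
1.88 × 6.67 × 10^-3 A = 0.0125 A

0.0125 A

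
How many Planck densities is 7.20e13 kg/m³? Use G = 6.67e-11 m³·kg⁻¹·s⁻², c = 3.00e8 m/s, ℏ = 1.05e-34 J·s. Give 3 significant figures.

1.38e-83

Planck density: ρ_P = c⁵/(ℏG²) = 5.20e96 kg/m³.
7.20e13 / 5.20e96 = 1.38e-83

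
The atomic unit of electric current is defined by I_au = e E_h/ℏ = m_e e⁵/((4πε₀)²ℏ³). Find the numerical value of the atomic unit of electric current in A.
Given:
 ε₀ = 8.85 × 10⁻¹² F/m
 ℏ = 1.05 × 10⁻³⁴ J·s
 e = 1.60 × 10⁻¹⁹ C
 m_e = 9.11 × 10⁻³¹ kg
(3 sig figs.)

I_au = e E_h/ℏ = m_e e⁵/((4πε₀)²ℏ³)
E_h = 4.38 × 10⁻¹⁸ J
e·E_h/ℏ = 6.67 × 10⁻³ A

6.67 × 10⁻³ A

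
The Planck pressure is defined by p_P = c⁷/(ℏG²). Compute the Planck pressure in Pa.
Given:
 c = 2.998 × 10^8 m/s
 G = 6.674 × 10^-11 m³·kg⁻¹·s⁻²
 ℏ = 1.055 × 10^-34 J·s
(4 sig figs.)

p_P = c⁷/(ℏG²)
  = 2.177 × 10^59 / 4.699 × 10^-55
  = 4.632 × 10^113 Pa

4.632 × 10^113 Pa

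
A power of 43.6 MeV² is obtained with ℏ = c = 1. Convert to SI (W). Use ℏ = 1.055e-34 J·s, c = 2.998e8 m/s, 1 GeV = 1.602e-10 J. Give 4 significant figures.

1.061e10 W

Power is [E]/[T] = [E]²/ℏ.
1 GeV² → 1/ℏ × (1 GeV in J)² = 2.433e14 W.
Convert the energy scale: 43.6 MeV² = 4.36e-5 GeV².
Result: 4.36e-5 × 2.433e14 = 1.061e10 W.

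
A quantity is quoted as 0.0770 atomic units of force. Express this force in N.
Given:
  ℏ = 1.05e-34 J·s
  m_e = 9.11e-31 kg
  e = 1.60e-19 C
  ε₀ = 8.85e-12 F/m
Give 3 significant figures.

One atomic unit of force: F_au = E_h/a₀ = m_e²e⁶/((4πε₀)³ℏ⁴) = 8.33e-8 N.
0.0770 × 8.33e-8 N = 6.41e-9 N

6.41e-9 N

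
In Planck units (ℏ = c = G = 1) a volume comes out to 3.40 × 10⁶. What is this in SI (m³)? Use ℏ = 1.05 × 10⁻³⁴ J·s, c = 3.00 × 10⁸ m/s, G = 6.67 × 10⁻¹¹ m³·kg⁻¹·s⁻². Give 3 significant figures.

1.42 × 10⁻⁹⁸ m³

One Planck volume: V_P = (ℏG/c³)^(3/2) = 4.18 × 10⁻¹⁰⁵ m³.
3.40 × 10⁶ × 4.18 × 10⁻¹⁰⁵ m³ = 1.42 × 10⁻⁹⁸ m³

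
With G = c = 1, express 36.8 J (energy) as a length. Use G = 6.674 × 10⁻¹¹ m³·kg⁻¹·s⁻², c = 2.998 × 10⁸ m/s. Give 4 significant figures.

3.040 × 10⁻⁴³ m

Energy → length via G/c⁴.
36.8 J × (G/c⁴) = 3.040 × 10⁻⁴³ m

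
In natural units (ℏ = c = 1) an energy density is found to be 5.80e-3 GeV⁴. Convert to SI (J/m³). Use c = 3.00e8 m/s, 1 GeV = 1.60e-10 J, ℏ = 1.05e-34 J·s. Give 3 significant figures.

1.22e35 J/m³

[E]/[L]³ = [E]⁴/(ℏc)³; restore (ℏc)⁻³.
1 GeV⁴ → 1/(ℏc)³ × (1 GeV in J)⁴ = 2.10e37 J/m³.
Result: 5.80e-3 × 2.10e37 = 1.22e35 J/m³.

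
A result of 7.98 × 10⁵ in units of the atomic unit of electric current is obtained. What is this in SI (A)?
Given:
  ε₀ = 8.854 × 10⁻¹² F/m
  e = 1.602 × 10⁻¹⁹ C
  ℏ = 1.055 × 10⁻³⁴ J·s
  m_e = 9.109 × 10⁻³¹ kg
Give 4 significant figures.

One atomic unit of electric current: I_au = e E_h/ℏ = m_e e⁵/((4πε₀)²ℏ³) = 6.612 × 10⁻³ A.
7.98 × 10⁵ × 6.612 × 10⁻³ A = 5.276 × 10³ A

5.276 × 10³ A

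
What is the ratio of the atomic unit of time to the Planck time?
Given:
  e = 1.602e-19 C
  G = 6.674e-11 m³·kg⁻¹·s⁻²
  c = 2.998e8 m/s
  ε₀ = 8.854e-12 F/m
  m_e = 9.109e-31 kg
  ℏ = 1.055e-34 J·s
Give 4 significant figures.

4.494e26

atomic unit of time: τ_au = (4πε₀)²ℏ³/(m_e e⁴) = 2.423e-17 s
Planck time: t_P = √(ℏG/c⁵) = 5.392e-44 s
ratio = 2.423e-17 / 5.392e-44 = 4.494e26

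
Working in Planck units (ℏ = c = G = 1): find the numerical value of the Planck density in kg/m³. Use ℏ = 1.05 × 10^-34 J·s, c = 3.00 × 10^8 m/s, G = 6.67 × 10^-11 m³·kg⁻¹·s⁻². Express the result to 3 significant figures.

5.20 × 10^96 kg/m³

The unique combination of the constants set to 1 with dimensions of density is ρ_P = c⁵/(ℏG²).
  = 2.43 × 10^42 / 4.67 × 10^-55
  = 5.20 × 10^96 kg/m³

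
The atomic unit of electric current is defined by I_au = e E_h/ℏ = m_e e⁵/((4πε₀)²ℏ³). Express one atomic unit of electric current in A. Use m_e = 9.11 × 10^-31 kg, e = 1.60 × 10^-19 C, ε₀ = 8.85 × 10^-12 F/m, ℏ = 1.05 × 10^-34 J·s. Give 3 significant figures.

I_au = e E_h/ℏ = m_e e⁵/((4πε₀)²ℏ³)
E_h = 4.38 × 10^-18 J
e·E_h/ℏ = 6.67 × 10^-3 A

6.67 × 10^-3 A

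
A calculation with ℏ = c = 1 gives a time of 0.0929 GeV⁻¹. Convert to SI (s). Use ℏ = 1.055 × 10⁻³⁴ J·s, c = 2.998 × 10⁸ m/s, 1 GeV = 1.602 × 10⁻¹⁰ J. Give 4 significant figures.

A time is [E]⁻¹ in ℏ=c=1; restore one factor of ℏ.
1 GeV⁻¹ → ℏ × (1 GeV in J)⁻¹ = 6.586 × 10⁻²⁵ s.
Result: 0.0929 × 6.586 × 10⁻²⁵ = 6.118 × 10⁻²⁶ s.

6.118 × 10⁻²⁶ s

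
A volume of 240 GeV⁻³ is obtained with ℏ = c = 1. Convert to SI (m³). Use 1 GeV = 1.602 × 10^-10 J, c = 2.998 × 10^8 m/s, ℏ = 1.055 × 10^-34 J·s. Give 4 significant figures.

Volume is [L]³ = [E]⁻³·(ℏc)³.
1 GeV⁻³ → (ℏc)³ × (1 GeV in J)⁻³ = 7.696 × 10^-48 m³.
Result: 240 × 7.696 × 10^-48 = 1.847 × 10^-45 m³.

1.847 × 10^-45 m³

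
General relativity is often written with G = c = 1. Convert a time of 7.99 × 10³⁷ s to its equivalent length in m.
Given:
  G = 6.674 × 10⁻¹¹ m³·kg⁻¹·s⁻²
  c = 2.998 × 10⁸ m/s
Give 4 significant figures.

Time → length via c.
7.99 × 10³⁷ s × (c) = 2.395 × 10⁴⁶ m

2.395 × 10⁴⁶ m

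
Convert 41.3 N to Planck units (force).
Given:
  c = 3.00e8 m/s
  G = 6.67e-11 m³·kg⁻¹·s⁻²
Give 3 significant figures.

3.40e-43

Planck force: F_P = c⁴/G = 1.21e44 N.
41.3 / 1.21e44 = 3.40e-43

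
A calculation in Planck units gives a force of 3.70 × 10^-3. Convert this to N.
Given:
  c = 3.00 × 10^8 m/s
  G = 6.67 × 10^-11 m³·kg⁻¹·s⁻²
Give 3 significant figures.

One Planck force: F_P = c⁴/G = 1.21 × 10^44 N.
3.70 × 10^-3 × 1.21 × 10^44 N = 4.49 × 10^41 N

4.49 × 10^41 N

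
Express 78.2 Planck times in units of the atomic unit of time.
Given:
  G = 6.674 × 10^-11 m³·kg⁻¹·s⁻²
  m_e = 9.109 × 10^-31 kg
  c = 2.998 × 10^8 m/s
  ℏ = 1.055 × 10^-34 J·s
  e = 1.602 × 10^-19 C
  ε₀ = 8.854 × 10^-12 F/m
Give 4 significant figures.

Planck time: t_P = √(ℏG/c⁵) = 5.392 × 10^-44 s
atomic unit of time: τ_au = (4πε₀)²ℏ³/(m_e e⁴) = 2.423 × 10^-17 s
78.2 × 5.392 × 10^-44 / 2.423 × 10^-17 = 1.740 × 10^-25

1.740 × 10^-25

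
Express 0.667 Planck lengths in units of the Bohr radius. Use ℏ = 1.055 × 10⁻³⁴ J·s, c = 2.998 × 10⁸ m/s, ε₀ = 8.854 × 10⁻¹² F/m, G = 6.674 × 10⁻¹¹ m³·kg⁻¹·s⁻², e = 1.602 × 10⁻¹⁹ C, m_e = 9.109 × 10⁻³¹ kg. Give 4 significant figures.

2.035 × 10⁻²⁵

Planck length: ℓ_P = √(ℏG/c³) = 1.616 × 10⁻³⁵ m
Bohr radius: a₀ = 4πε₀ℏ²/(m_e e²) = 5.297 × 10⁻¹¹ m
0.667 × 1.616 × 10⁻³⁵ / 5.297 × 10⁻¹¹ = 2.035 × 10⁻²⁵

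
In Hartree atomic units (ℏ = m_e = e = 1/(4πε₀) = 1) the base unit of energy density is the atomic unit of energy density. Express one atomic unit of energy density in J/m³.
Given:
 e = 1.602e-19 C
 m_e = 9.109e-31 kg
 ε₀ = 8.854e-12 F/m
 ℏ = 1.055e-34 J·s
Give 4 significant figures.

2.929e13 J/m³

u_au = E_h/a₀³ = m_e⁴e¹⁰/((4πε₀)⁵ℏ⁸)
E_h = 4.354e-18 J
a₀ = 5.297e-11 m
E_h/a₀³ = 2.929e13 J/m³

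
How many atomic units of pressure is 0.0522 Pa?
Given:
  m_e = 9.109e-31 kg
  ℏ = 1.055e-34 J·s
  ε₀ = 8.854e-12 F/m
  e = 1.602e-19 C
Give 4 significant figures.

1.782e-15

atomic unit of pressure: P_au = E_h/a₀³ = m_e⁴e¹⁰/((4πε₀)⁵ℏ⁸) = 2.929e13 Pa.
0.0522 / 2.929e13 = 1.782e-15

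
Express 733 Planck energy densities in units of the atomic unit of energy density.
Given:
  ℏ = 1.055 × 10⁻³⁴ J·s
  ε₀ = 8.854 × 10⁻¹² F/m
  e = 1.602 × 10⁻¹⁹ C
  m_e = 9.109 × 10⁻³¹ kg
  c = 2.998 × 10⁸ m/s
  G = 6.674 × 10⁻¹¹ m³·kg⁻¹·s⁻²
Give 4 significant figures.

1.159 × 10¹⁰³

Planck energy density: u_P = c⁷/(ℏG²) = 4.632 × 10¹¹³ J/m³
atomic unit of energy density: u_au = E_h/a₀³ = m_e⁴e¹⁰/((4πε₀)⁵ℏ⁸) = 2.929 × 10¹³ J/m³
733 × 4.632 × 10¹¹³ / 2.929 × 10¹³ = 1.159 × 10¹⁰³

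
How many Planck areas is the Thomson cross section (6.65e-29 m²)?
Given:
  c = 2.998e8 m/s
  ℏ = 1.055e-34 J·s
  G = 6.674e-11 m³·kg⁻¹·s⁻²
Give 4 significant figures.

2.545e41

Planck area: A_P = ℏG/c³ = 2.613e-70 m².
6.65e-29 / 2.613e-70 = 2.545e41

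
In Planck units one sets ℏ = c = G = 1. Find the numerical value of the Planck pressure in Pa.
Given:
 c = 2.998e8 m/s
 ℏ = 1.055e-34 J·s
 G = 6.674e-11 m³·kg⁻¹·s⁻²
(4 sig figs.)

4.632e113 Pa

p_P = c⁷/(ℏG²)
  = 2.177e59 / 4.699e-55
  = 4.632e113 Pa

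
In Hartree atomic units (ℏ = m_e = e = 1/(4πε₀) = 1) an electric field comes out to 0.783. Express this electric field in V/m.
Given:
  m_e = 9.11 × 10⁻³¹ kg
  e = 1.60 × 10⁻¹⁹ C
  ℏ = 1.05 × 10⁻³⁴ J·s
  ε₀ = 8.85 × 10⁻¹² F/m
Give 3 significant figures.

One atomic unit of electric field: E_au = E_h/(e a₀) = m_e²e⁵/((4πε₀)³ℏ⁴) = 5.20 × 10¹¹ V/m.
0.783 × 5.20 × 10¹¹ V/m = 4.08 × 10¹¹ V/m

4.08 × 10¹¹ V/m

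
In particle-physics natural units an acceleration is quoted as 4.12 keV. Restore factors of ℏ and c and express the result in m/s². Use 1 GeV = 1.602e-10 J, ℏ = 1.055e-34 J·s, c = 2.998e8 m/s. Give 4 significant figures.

1.876e27 m/s²

Acceleration is [L]/[T]² = c·[E]/ℏ.
1 GeV → c/ℏ × (1 GeV in J) = 4.552e32 m/s².
Convert the energy scale: 4.12 keV = 4.12e-6 GeV.
Result: 4.12e-6 × 4.552e32 = 1.876e27 m/s².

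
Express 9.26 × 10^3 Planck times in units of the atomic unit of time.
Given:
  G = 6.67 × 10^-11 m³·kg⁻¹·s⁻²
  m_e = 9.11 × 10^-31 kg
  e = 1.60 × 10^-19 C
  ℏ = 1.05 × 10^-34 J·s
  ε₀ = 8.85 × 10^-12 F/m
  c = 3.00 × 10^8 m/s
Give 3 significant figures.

Planck time: t_P = √(ℏG/c⁵) = 5.37 × 10^-44 s
atomic unit of time: τ_au = (4πε₀)²ℏ³/(m_e e⁴) = 2.40 × 10^-17 s
9.26 × 10^3 × 5.37 × 10^-44 / 2.40 × 10^-17 = 2.07 × 10^-23

2.07 × 10^-23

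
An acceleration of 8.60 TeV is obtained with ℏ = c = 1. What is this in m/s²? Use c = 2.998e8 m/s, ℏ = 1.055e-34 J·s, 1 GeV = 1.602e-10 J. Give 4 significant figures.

Acceleration is [L]/[T]² = c·[E]/ℏ.
1 GeV → c/ℏ × (1 GeV in J) = 4.552e32 m/s².
Convert the energy scale: 8.60 TeV = 8.60e3 GeV.
Result: 8.60e3 × 4.552e32 = 3.915e36 m/s².

3.915e36 m/s²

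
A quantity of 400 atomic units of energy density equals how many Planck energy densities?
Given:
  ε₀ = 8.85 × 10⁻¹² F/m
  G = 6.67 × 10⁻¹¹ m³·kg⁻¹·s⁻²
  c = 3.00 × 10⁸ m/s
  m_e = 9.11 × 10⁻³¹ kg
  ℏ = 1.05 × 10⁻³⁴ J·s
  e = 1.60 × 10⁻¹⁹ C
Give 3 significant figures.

2.57 × 10⁻⁹⁸

atomic unit of energy density: u_au = E_h/a₀³ = m_e⁴e¹⁰/((4πε₀)⁵ℏ⁸) = 3.01 × 10¹³ J/m³
Planck energy density: u_P = c⁷/(ℏG²) = 4.68 × 10¹¹³ J/m³
400 × 3.01 × 10¹³ / 4.68 × 10¹¹³ = 2.57 × 10⁻⁹⁸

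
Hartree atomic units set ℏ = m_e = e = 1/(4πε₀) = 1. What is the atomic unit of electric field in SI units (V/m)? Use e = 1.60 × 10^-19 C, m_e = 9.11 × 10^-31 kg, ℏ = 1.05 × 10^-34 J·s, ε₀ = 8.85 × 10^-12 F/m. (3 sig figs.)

From ℏ = m_e = e = 1/(4πε₀) = 1 the electric field scale is E_au = E_h/(e a₀) = m_e²e⁵/((4πε₀)³ℏ⁴).
E_h = 4.38 × 10^-18 J
a₀ = 5.26 × 10^-11 m
E_h/(e·a₀) = 5.20 × 10^11 V/m

5.20 × 10^11 V/m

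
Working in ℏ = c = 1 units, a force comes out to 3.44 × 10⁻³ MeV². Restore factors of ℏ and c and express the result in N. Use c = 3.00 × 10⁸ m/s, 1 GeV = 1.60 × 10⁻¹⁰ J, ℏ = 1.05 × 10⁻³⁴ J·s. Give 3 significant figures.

Force is [E]/[L] = [E]²/(ℏc); restore (ℏc)⁻¹.
1 GeV² → 1/(ℏc) × (1 GeV in J)² = 8.13 × 10⁵ N.
Convert the energy scale: 3.44 × 10⁻³ MeV² = 3.44 × 10⁻⁹ GeV².
Result: 3.44 × 10⁻⁹ × 8.13 × 10⁵ = 2.80 × 10⁻³ N.

2.80 × 10⁻³ N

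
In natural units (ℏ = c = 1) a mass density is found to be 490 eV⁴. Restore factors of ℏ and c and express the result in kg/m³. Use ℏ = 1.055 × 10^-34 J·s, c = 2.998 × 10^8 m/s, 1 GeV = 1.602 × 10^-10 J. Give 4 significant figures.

1.135 × 10^-13 kg/m³

Mass density is [E]/(c²[L]³) = [E]⁴/(ℏ³c⁵).
1 GeV⁴ → 1/(ℏ³c⁵) × (1 GeV in J)⁴ = 2.316 × 10^20 kg/m³.
Convert the energy scale: 490 eV⁴ = 4.90 × 10^-34 GeV⁴.
Result: 4.90 × 10^-34 × 2.316 × 10^20 = 1.135 × 10^-13 kg/m³.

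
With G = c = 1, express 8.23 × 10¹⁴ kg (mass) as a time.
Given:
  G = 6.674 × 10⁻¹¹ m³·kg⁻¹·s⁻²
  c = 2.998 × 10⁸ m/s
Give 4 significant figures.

Mass → time via G/c³.
8.23 × 10¹⁴ kg × (G/c³) = 2.038 × 10⁻²¹ s

2.038 × 10⁻²¹ s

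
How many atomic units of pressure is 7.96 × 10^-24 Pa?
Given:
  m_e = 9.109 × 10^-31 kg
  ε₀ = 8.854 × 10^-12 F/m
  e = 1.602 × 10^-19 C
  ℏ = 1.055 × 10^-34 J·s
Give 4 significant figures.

2.718 × 10^-37

atomic unit of pressure: P_au = E_h/a₀³ = m_e⁴e¹⁰/((4πε₀)⁵ℏ⁸) = 2.929 × 10^13 Pa.
7.96 × 10^-24 / 2.929 × 10^13 = 2.718 × 10^-37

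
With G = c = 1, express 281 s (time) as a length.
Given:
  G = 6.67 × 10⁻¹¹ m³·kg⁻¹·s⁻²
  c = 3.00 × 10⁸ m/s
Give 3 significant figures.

8.43 × 10¹⁰ m

Time → length via c.
281 s × (c) = 8.43 × 10¹⁰ m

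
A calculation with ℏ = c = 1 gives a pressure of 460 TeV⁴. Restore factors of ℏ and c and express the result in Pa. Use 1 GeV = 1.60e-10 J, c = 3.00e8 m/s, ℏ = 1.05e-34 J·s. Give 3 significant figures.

9.65e51 Pa

Pressure is [E]/[L]³ = [E]⁴/(ℏc)³.
1 GeV⁴ → 1/(ℏc)³ × (1 GeV in J)⁴ = 2.10e37 Pa.
Convert the energy scale: 460 TeV⁴ = 4.60e14 GeV⁴.
Result: 4.60e14 × 2.10e37 = 9.65e51 Pa.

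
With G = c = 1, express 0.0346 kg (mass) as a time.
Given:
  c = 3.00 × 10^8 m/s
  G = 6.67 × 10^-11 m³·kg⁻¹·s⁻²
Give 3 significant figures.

Mass → time via G/c³.
0.0346 kg × (G/c³) = 8.55 × 10^-38 s

8.55 × 10^-38 s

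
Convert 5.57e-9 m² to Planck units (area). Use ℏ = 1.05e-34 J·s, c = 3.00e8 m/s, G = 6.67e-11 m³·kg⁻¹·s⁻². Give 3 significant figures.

2.15e61

Planck area: A_P = ℏG/c³ = 2.59e-70 m².
5.57e-9 / 2.59e-70 = 2.15e61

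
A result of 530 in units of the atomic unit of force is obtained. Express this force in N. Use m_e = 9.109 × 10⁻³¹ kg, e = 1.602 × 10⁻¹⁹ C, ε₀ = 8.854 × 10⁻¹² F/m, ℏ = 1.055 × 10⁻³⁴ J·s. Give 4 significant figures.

One atomic unit of force: F_au = E_h/a₀ = m_e²e⁶/((4πε₀)³ℏ⁴) = 8.220 × 10⁻⁸ N.
530 × 8.220 × 10⁻⁸ N = 4.356 × 10⁻⁵ N

4.356 × 10⁻⁵ N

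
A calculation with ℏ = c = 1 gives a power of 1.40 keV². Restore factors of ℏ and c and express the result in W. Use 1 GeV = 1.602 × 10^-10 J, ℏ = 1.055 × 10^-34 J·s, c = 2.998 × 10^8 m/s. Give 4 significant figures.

Power is [E]/[T] = [E]²/ℏ.
1 GeV² → 1/ℏ × (1 GeV in J)² = 2.433 × 10^14 W.
Convert the energy scale: 1.40 keV² = 1.40 × 10^-12 GeV².
Result: 1.40 × 10^-12 × 2.433 × 10^14 = 340.6 W.

340.6 W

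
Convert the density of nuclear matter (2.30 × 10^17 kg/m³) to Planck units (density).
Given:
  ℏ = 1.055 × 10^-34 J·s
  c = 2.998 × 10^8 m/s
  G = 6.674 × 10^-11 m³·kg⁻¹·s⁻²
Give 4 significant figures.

4.463 × 10^-80

Planck density: ρ_P = c⁵/(ℏG²) = 5.154 × 10^96 kg/m³.
2.30 × 10^17 / 5.154 × 10^96 = 4.463 × 10^-80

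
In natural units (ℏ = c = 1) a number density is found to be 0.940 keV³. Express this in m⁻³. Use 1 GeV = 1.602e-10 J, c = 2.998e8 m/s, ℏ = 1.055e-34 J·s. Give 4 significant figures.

1.221e29 m⁻³

Number density is [L]⁻³ = [E]³/(ℏc)³.
1 GeV³ → 1/(ℏc)³ × (1 GeV in J)³ = 1.299e47 m⁻³.
Convert the energy scale: 0.940 keV³ = 9.40e-19 GeV³.
Result: 9.40e-19 × 1.299e47 = 1.221e29 m⁻³.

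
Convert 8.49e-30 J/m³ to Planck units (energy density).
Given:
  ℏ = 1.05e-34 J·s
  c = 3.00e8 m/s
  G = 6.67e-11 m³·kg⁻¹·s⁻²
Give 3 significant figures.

1.81e-143

Planck energy density: u_P = c⁷/(ℏG²) = 4.68e113 J/m³.
8.49e-30 / 4.68e113 = 1.81e-143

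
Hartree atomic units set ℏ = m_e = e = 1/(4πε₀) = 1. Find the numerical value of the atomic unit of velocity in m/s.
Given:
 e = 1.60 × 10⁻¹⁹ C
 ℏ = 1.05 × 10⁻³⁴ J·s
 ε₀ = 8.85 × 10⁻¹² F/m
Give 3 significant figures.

2.19 × 10⁶ m/s

Dimensional analysis gives v_au = e²/(4πε₀ℏ).
  = 2.56 × 10⁻³⁸ / 1.17 × 10⁻⁴⁴
  = 2.19 × 10⁶ m/s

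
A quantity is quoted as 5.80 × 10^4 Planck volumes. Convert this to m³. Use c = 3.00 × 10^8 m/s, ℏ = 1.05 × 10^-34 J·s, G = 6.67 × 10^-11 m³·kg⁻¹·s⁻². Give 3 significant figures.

2.42 × 10^-100 m³

One Planck volume: V_P = (ℏG/c³)^(3/2) = 4.18 × 10^-105 m³.
5.80 × 10^4 × 4.18 × 10^-105 m³ = 2.42 × 10^-100 m³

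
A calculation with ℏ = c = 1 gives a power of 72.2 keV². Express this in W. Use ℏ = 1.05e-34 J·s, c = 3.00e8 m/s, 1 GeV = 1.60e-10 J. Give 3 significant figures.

1.76e4 W

Power is [E]/[T] = [E]²/ℏ.
1 GeV² → 1/ℏ × (1 GeV in J)² = 2.44e14 W.
Convert the energy scale: 72.2 keV² = 7.22e-11 GeV².
Result: 7.22e-11 × 2.44e14 = 1.76e4 W.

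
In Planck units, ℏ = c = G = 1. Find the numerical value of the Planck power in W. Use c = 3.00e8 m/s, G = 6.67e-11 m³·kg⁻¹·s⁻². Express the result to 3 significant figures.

Dimensional analysis gives P_P = c⁵/G.
  = 2.43e42 / 6.67e-11
  = 3.64e52 W

3.64e52 W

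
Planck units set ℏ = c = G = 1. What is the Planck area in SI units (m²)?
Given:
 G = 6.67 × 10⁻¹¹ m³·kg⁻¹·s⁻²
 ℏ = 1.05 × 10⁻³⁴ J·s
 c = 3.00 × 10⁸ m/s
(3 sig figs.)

2.59 × 10⁻⁷⁰ m²

The unique combination of the constants set to 1 with dimensions of area is A_P = ℏG/c³.
  = 7.00 × 10⁻⁴⁵ / 2.70 × 10²⁵
  = 2.59 × 10⁻⁷⁰ m²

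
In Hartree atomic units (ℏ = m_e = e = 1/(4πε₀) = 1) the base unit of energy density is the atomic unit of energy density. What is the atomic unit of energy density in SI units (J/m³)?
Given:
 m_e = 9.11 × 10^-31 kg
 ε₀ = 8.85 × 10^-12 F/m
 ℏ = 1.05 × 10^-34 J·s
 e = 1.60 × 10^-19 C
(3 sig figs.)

3.01 × 10^13 J/m³

u_au = E_h/a₀³ = m_e⁴e¹⁰/((4πε₀)⁵ℏ⁸)
E_h = 4.38 × 10^-18 J
a₀ = 5.26 × 10^-11 m
E_h/a₀³ = 3.01 × 10^13 J/m³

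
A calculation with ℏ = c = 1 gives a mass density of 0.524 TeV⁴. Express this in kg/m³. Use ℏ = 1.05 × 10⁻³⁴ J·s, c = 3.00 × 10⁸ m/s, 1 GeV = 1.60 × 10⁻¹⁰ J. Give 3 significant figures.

Mass density is [E]/(c²[L]³) = [E]⁴/(ℏ³c⁵).
1 GeV⁴ → 1/(ℏ³c⁵) × (1 GeV in J)⁴ = 2.33 × 10²⁰ kg/m³.
Convert the energy scale: 0.524 TeV⁴ = 5.24 × 10¹¹ GeV⁴.
Result: 5.24 × 10¹¹ × 2.33 × 10²⁰ = 1.22 × 10³² kg/m³.

1.22 × 10³² kg/m³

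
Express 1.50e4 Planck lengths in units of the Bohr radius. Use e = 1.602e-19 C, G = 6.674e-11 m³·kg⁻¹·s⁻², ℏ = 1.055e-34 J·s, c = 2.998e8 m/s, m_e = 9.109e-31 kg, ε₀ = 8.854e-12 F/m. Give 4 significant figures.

Planck length: ℓ_P = √(ℏG/c³) = 1.616e-35 m
Bohr radius: a₀ = 4πε₀ℏ²/(m_e e²) = 5.297e-11 m
1.50e4 × 1.616e-35 / 5.297e-11 = 4.577e-21

4.577e-21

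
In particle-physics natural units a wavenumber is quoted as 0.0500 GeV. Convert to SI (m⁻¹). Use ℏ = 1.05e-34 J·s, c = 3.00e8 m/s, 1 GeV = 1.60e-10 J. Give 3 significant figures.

2.54e14 m⁻¹

Inverse length is [E]/(ℏc).
1 GeV → 1/(ℏc) × (1 GeV in J) = 5.08e15 m⁻¹.
Result: 0.0500 × 5.08e15 = 2.54e14 m⁻¹.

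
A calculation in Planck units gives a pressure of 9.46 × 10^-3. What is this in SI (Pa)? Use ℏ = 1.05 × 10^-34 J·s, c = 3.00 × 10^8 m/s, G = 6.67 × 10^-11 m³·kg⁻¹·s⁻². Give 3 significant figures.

4.43 × 10^111 Pa

One Planck pressure: p_P = c⁷/(ℏG²) = 4.68 × 10^113 Pa.
9.46 × 10^-3 × 4.68 × 10^113 Pa = 4.43 × 10^111 Pa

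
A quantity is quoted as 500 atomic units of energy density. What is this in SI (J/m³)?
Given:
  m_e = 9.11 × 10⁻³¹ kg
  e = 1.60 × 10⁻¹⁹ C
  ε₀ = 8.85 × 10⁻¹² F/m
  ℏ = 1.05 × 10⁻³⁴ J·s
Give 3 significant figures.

One atomic unit of energy density: u_au = E_h/a₀³ = m_e⁴e¹⁰/((4πε₀)⁵ℏ⁸) = 3.01 × 10¹³ J/m³.
500 × 3.01 × 10¹³ J/m³ = 1.51 × 10¹⁶ J/m³

1.51 × 10¹⁶ J/m³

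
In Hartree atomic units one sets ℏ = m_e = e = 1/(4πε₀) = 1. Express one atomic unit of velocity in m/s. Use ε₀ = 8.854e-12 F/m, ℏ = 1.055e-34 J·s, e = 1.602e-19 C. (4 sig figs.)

2.186e6 m/s

v_au = e²/(4πε₀ℏ)
  = 2.566e-38 / 1.174e-44
  = 2.186e6 m/s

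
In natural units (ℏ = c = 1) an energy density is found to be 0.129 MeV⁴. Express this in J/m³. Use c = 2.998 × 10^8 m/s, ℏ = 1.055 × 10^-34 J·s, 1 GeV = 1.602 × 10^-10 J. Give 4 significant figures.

2.685 × 10^24 J/m³

[E]/[L]³ = [E]⁴/(ℏc)³; restore (ℏc)⁻³.
1 GeV⁴ → 1/(ℏc)³ × (1 GeV in J)⁴ = 2.082 × 10^37 J/m³.
Convert the energy scale: 0.129 MeV⁴ = 1.29 × 10^-13 GeV⁴.
Result: 1.29 × 10^-13 × 2.082 × 10^37 = 2.685 × 10^24 J/m³.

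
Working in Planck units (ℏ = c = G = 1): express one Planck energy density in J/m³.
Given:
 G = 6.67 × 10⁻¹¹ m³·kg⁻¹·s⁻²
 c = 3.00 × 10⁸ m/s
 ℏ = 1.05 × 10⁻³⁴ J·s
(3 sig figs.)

From ℏ = c = G = 1 the energy density scale is u_P = c⁷/(ℏG²).
  = 2.19 × 10⁵⁹ / 4.67 × 10⁻⁵⁵
  = 4.68 × 10¹¹³ J/m³

4.68 × 10¹¹³ J/m³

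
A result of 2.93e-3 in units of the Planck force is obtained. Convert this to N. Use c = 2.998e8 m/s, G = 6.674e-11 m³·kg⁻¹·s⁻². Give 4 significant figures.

One Planck force: F_P = c⁴/G = 1.210e44 N.
2.93e-3 × 1.210e44 N = 3.547e41 N

3.547e41 N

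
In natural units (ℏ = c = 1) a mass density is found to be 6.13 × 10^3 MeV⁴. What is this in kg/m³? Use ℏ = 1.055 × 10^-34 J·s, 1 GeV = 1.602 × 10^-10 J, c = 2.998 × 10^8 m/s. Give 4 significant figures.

1.420 × 10^12 kg/m³

Mass density is [E]/(c²[L]³) = [E]⁴/(ℏ³c⁵).
1 GeV⁴ → 1/(ℏ³c⁵) × (1 GeV in J)⁴ = 2.316 × 10^20 kg/m³.
Convert the energy scale: 6.13 × 10^3 MeV⁴ = 6.13 × 10^-9 GeV⁴.
Result: 6.13 × 10^-9 × 2.316 × 10^20 = 1.420 × 10^12 kg/m³.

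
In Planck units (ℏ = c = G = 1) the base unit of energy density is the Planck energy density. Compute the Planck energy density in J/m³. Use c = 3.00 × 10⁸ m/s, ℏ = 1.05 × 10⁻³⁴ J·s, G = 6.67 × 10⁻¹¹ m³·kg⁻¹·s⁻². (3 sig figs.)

u_P = c⁷/(ℏG²)
  = 2.19 × 10⁵⁹ / 4.67 × 10⁻⁵⁵
  = 4.68 × 10¹¹³ J/m³

4.68 × 10¹¹³ J/m³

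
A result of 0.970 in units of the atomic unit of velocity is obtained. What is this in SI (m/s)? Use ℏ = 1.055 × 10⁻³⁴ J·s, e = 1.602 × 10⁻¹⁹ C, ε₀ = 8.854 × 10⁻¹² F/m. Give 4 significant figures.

2.121 × 10⁶ m/s

One atomic unit of velocity: v_au = e²/(4πε₀ℏ) = 2.186 × 10⁶ m/s.
0.970 × 2.186 × 10⁶ m/s = 2.121 × 10⁶ m/s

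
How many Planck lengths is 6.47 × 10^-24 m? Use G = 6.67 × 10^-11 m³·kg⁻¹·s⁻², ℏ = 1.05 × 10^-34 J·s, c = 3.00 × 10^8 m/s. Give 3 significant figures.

4.02 × 10^11

Planck length: ℓ_P = √(ℏG/c³) = 1.61 × 10^-35 m.
6.47 × 10^-24 / 1.61 × 10^-35 = 4.02 × 10^11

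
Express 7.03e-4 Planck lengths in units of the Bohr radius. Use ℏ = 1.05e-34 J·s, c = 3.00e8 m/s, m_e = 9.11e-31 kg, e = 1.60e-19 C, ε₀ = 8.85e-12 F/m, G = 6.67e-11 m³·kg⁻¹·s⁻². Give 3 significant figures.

Planck length: ℓ_P = √(ℏG/c³) = 1.61e-35 m
Bohr radius: a₀ = 4πε₀ℏ²/(m_e e²) = 5.26e-11 m
7.03e-4 × 1.61e-35 / 5.26e-11 = 2.15e-28

2.15e-28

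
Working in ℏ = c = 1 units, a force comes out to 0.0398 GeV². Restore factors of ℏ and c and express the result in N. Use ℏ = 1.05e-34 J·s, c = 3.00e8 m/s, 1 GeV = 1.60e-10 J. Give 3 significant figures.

Force is [E]/[L] = [E]²/(ℏc); restore (ℏc)⁻¹.
1 GeV² → 1/(ℏc) × (1 GeV in J)² = 8.13e5 N.
Result: 0.0398 × 8.13e5 = 3.23e4 N.

3.23e4 N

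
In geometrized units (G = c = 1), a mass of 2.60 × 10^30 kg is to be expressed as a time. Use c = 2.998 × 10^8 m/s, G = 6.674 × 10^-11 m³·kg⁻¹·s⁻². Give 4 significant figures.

Mass → time via G/c³.
2.60 × 10^30 kg × (G/c³) = 6.440 × 10^-6 s

6.440 × 10^-6 s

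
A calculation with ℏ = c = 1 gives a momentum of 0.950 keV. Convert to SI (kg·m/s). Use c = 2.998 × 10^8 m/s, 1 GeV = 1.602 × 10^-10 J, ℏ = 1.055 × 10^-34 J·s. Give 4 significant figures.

5.076 × 10^-25 kg·m/s

Momentum is [E]/c; divide by c.
1 GeV → 1/c × (1 GeV in J) = 5.344 × 10^-19 kg·m/s.
Convert the energy scale: 0.950 keV = 9.50 × 10^-7 GeV.
Result: 9.50 × 10^-7 × 5.344 × 10^-19 = 5.076 × 10^-25 kg·m/s.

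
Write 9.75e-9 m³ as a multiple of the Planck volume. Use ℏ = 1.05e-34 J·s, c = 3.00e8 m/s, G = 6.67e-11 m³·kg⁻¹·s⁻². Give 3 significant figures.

2.33e96

Planck volume: V_P = (ℏG/c³)^(3/2) = 4.18e-105 m³.
9.75e-9 / 4.18e-105 = 2.33e96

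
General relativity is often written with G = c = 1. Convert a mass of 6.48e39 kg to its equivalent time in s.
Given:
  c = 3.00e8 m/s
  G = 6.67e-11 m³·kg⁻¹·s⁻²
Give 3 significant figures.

Mass → time via G/c³.
6.48e39 kg × (G/c³) = 1.60e4 s

1.60e4 s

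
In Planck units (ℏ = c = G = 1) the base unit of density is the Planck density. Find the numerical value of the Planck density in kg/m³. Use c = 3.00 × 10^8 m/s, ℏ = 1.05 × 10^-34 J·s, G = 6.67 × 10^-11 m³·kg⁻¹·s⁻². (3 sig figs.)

ρ_P = c⁵/(ℏG²)
  = 2.43 × 10^42 / 4.67 × 10^-55
  = 5.20 × 10^96 kg/m³

5.20 × 10^96 kg/m³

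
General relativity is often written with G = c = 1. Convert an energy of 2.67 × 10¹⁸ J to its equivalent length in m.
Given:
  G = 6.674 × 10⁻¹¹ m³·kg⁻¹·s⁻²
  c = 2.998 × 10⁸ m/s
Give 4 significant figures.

2.206 × 10⁻²⁶ m

Energy → length via G/c⁴.
2.67 × 10¹⁸ J × (G/c⁴) = 2.206 × 10⁻²⁶ m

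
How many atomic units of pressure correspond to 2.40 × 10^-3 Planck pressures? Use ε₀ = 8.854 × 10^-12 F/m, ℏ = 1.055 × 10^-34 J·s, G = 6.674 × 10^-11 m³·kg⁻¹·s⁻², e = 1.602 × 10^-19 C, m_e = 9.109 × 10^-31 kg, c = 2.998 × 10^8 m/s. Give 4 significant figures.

3.795 × 10^97

Planck pressure: p_P = c⁷/(ℏG²) = 4.632 × 10^113 Pa
atomic unit of pressure: P_au = E_h/a₀³ = m_e⁴e¹⁰/((4πε₀)⁵ℏ⁸) = 2.929 × 10^13 Pa
2.40 × 10^-3 × 4.632 × 10^113 / 2.929 × 10^13 = 3.795 × 10^97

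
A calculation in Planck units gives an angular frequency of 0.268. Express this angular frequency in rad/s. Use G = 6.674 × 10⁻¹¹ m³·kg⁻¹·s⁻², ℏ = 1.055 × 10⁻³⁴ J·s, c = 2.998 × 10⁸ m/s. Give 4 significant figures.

4.970 × 10⁴² rad/s

One Planck angular frequency: ω_P = √(c⁵/(ℏG)) = 1.855 × 10⁴³ rad/s.
0.268 × 1.855 × 10⁴³ rad/s = 4.970 × 10⁴² rad/s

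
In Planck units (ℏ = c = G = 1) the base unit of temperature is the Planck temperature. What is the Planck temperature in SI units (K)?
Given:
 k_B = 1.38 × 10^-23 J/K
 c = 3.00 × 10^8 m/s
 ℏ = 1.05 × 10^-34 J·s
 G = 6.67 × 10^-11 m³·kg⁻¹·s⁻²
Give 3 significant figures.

T_P = √(ℏc⁵/G) / k_B
  = √(3.83 × 10^18) × 7.25 × 10^22
  = 1.42 × 10^32 K

1.42 × 10^32 K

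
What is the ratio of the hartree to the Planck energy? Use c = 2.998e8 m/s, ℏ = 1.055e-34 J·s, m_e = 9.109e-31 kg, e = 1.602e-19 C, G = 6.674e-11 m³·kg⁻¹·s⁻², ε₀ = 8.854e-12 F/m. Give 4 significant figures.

hartree: E_h = m_e e⁴/(4πε₀ℏ)² = 4.354e-18 J
Planck energy: E_P = √(ℏc⁵/G) = 1.957e9 J
ratio = 4.354e-18 / 1.957e9 = 2.225e-27

2.225e-27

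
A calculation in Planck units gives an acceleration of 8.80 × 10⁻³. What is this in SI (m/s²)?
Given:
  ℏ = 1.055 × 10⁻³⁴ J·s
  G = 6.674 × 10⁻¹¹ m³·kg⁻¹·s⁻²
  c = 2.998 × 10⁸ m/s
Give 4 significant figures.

One Planck acceleration: a_P = √(c⁷/(ℏG)) = 5.560 × 10⁵¹ m/s².
8.80 × 10⁻³ × 5.560 × 10⁵¹ m/s² = 4.893 × 10⁴⁹ m/s²

4.893 × 10⁴⁹ m/s²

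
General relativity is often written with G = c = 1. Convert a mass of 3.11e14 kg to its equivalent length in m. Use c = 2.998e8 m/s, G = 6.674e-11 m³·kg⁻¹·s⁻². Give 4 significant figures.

2.309e-13 m

In G = c = 1 units mass has dimensions of length; the conversion factor is G/c².
3.11e14 kg × (G/c²) = 2.309e-13 m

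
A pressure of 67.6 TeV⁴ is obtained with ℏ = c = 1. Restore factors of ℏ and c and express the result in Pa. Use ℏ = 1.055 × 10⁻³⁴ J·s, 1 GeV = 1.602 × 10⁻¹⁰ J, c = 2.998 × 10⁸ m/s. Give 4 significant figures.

1.407 × 10⁵¹ Pa

Pressure is [E]/[L]³ = [E]⁴/(ℏc)³.
1 GeV⁴ → 1/(ℏc)³ × (1 GeV in J)⁴ = 2.082 × 10³⁷ Pa.
Convert the energy scale: 67.6 TeV⁴ = 6.76 × 10¹³ GeV⁴.
Result: 6.76 × 10¹³ × 2.082 × 10³⁷ = 1.407 × 10⁵¹ Pa.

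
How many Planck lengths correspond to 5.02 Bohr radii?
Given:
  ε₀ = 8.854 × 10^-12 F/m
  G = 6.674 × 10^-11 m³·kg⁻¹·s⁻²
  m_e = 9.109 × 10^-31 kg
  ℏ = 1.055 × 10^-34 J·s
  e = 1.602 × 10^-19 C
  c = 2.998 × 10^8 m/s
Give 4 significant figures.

1.645 × 10^25

Bohr radius: a₀ = 4πε₀ℏ²/(m_e e²) = 5.297 × 10^-11 m
Planck length: ℓ_P = √(ℏG/c³) = 1.616 × 10^-35 m
5.02 × 5.297 × 10^-11 / 1.616 × 10^-35 = 1.645 × 10^25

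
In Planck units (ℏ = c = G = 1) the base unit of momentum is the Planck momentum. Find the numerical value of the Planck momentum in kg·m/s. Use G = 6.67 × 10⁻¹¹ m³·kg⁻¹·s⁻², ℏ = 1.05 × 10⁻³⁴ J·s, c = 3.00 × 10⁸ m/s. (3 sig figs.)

p_P = √(ℏc³/G)
  = √(42.5)
  = 6.52 kg·m/s

6.52 kg·m/s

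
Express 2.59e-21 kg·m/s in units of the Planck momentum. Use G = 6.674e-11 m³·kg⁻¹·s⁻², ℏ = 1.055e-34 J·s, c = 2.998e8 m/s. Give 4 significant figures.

3.968e-22

Planck momentum: p_P = √(ℏc³/G) = 6.527 kg·m/s.
2.59e-21 / 6.527 = 3.968e-22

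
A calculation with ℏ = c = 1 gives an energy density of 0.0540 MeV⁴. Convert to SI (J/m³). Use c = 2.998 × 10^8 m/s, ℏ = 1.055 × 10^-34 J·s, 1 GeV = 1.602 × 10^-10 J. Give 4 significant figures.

1.124 × 10^24 J/m³

[E]/[L]³ = [E]⁴/(ℏc)³; restore (ℏc)⁻³.
1 GeV⁴ → 1/(ℏc)³ × (1 GeV in J)⁴ = 2.082 × 10^37 J/m³.
Convert the energy scale: 0.0540 MeV⁴ = 5.40 × 10^-14 GeV⁴.
Result: 5.40 × 10^-14 × 2.082 × 10^37 = 1.124 × 10^24 J/m³.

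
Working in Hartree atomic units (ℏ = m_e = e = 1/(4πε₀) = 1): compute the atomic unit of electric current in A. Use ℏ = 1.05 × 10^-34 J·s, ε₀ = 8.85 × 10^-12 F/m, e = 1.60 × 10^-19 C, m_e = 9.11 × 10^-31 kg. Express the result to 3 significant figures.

6.67 × 10^-3 A

Dimensional analysis gives I_au = e E_h/ℏ = m_e e⁵/((4πε₀)²ℏ³).
E_h = 4.38 × 10^-18 J
e·E_h/ℏ = 6.67 × 10^-3 A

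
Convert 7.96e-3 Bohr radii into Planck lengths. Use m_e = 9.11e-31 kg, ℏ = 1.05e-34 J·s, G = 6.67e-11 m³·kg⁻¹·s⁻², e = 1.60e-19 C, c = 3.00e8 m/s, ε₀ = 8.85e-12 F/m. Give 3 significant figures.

Bohr radius: a₀ = 4πε₀ℏ²/(m_e e²) = 5.26e-11 m
Planck length: ℓ_P = √(ℏG/c³) = 1.61e-35 m
7.96e-3 × 5.26e-11 / 1.61e-35 = 2.60e22

2.60e22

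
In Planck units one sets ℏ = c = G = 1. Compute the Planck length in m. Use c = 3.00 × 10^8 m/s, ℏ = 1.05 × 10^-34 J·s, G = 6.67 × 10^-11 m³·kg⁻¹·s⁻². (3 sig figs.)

1.61 × 10^-35 m

ℓ_P = √(ℏG/c³)
  = √(2.59 × 10^-70)
  = 1.61 × 10^-35 m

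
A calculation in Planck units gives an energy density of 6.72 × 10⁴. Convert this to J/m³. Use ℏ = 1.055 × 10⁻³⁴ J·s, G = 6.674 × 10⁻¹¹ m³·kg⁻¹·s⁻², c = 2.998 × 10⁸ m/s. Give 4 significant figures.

One Planck energy density: u_P = c⁷/(ℏG²) = 4.632 × 10¹¹³ J/m³.
6.72 × 10⁴ × 4.632 × 10¹¹³ J/m³ = 3.113 × 10¹¹⁸ J/m³

3.113 × 10¹¹⁸ J/m³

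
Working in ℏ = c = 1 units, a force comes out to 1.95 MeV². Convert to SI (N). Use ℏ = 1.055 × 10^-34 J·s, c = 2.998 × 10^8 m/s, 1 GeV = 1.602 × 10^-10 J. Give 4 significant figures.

Force is [E]/[L] = [E]²/(ℏc); restore (ℏc)⁻¹.
1 GeV² → 1/(ℏc) × (1 GeV in J)² = 8.114 × 10^5 N.
Convert the energy scale: 1.95 MeV² = 1.95 × 10^-6 GeV².
Result: 1.95 × 10^-6 × 8.114 × 10^5 = 1.582 N.

1.582 N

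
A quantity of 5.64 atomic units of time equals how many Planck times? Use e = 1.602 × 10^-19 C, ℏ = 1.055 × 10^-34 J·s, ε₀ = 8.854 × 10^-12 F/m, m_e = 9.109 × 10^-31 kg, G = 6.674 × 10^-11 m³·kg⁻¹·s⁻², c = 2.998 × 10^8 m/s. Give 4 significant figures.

2.534 × 10^27

atomic unit of time: τ_au = (4πε₀)²ℏ³/(m_e e⁴) = 2.423 × 10^-17 s
Planck time: t_P = √(ℏG/c⁵) = 5.392 × 10^-44 s
5.64 × 2.423 × 10^-17 / 5.392 × 10^-44 = 2.534 × 10^27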